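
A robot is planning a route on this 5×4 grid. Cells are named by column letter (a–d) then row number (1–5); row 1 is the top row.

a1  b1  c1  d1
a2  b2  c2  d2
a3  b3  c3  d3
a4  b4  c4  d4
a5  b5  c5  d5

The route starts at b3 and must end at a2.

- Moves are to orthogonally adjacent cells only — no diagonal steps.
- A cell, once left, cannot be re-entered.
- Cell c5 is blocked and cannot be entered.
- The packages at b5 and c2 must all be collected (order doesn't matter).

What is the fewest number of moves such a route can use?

10

Any route passes through b5 and c2 in some order between b3 and a2. Summing Manhattan distances along each leg and taking the cheapest ordering (b3 → b5 → c2 → a2) gives a lower bound of 2 + 4 + 2 = 8 moves.
The shortest route satisfying every rule uses 10 moves: b3 → b2 → c2 → c3 → c4 → b4 → b5 → a5 → a4 → a3 → a2.
The bound of 8 isn't tight here; checking systematically, no route of length 8 through 9 satisfies every constraint, so 10 is the minimum.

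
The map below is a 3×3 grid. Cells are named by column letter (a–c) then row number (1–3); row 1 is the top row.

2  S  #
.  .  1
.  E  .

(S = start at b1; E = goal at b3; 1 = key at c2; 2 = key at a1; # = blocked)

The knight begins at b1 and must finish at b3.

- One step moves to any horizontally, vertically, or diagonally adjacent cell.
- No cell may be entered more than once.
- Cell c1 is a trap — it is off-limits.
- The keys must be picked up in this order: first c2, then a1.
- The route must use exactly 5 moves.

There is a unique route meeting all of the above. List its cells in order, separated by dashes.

b1 - c2 - b2 - a1 - a2 - b3

The waypoints must appear in the order c2, a1, with no cell reused.
Route from b1: down-right to c2, left to b2, up-left to a1, down to a2, down-right to b3 — 5 moves in all.
Check: order respected (1 at step 1, 2 at step 3); 5 moves as required.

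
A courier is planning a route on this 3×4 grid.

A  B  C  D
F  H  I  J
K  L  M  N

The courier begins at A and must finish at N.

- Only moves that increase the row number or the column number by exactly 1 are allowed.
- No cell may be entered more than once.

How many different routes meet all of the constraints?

A right/down-only route from A to N makes exactly 2 down-moves and 3 right-moves in some order.
With no other constraints that would be C(5,2) = 10 routes.
That gives 10 routes.

10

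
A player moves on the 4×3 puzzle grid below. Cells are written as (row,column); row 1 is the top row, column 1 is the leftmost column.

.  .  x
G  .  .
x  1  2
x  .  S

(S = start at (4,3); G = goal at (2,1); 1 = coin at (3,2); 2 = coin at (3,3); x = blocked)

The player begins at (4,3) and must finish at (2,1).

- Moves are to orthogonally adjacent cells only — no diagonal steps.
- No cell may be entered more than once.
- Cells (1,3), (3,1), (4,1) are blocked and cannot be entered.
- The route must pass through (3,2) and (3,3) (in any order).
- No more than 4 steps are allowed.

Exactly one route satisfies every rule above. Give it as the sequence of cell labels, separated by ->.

(4,3) -> (3,3) -> (3,2) -> (2,2) -> (2,1)

The budget equals the shortest possible length, so every move has to be on a shortest route through the required cells.
Route from (4,3): up 1 to (3,3), left 1 to (3,2), up 1 to (2,2), left 1 to (2,1) — 4 moves in all.
Check: all required cells visited; 4 ≤ 4 moves.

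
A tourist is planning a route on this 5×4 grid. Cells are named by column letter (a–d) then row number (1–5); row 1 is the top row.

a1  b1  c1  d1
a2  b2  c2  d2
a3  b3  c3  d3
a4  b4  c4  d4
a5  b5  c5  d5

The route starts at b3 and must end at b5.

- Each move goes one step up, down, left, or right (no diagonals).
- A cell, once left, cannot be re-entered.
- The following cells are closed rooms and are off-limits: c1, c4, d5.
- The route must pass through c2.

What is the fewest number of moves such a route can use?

Any route passes through c2 somewhere between b3 and b5. Summing Manhattan distances along the two legs (b3 → c2 → b5) gives a lower bound of 2 + 4 = 6 moves.
The shortest route satisfying every rule uses 8 moves: b3 → c3 → c2 → b2 → a2 → a3 → a4 → a5 → b5.
The bound of 6 isn't tight here; checking systematically, no route of length 6 through 7 satisfies every constraint, so 8 is the minimum.

8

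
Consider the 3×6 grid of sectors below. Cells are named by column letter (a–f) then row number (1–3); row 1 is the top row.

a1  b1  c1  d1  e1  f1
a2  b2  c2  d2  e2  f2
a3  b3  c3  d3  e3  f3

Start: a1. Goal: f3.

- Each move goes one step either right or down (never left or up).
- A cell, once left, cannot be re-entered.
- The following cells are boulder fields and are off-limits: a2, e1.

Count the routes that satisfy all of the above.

12

A right/down-only route from a1 to f3 makes exactly 2 down-moves and 5 right-moves in some order.
With no other constraints that would be C(7,2) = 21 routes.
Subtract routes through each blocked cell (inclusion–exclusion for overlaps): − through e1: 3 − through a2: 6 → 12.
That gives 12 routes.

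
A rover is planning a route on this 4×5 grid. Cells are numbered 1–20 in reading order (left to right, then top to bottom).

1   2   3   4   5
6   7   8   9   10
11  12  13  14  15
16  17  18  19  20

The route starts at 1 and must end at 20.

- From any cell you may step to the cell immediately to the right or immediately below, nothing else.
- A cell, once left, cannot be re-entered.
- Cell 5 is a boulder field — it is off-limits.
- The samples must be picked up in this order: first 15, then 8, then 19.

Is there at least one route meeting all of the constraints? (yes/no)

8 lies above 15, so going from 15 to 8 would need an upward move — but moves only go right/down, so 15 cannot be visited before 8.

no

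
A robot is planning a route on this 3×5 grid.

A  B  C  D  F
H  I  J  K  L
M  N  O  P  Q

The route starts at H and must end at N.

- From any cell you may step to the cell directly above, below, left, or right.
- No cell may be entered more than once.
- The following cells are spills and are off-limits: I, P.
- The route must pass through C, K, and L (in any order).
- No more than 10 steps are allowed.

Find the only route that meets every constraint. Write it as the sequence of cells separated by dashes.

Any route must reach C, K, and L and still end at N within 10 moves, so the order of the required stops is forced.
Route from H: up 1 to A, right 4 to F, down 1 to L, left 2 to J, down 1 to O, left 1 to N — 10 moves in all.
Check: all required cells visited; 10 ≤ 10 moves.

H - A - B - C - D - F - L - K - J - O - N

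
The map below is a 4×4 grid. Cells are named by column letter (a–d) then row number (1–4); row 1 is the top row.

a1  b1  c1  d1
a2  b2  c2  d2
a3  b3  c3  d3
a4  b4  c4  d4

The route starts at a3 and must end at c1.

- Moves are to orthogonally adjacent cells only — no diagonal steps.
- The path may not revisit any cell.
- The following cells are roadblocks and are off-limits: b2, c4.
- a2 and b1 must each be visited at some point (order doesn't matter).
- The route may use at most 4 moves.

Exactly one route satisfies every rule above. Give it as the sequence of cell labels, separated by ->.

Any route must reach a2 and b1 and still end at c1 within 4 moves, so the order of the required stops is forced.
Route from a3: up 2 to a1, right 2 to c1 — 4 moves in all.
Check: all required cells visited; 4 ≤ 4 moves.

a3 -> a2 -> a1 -> b1 -> c1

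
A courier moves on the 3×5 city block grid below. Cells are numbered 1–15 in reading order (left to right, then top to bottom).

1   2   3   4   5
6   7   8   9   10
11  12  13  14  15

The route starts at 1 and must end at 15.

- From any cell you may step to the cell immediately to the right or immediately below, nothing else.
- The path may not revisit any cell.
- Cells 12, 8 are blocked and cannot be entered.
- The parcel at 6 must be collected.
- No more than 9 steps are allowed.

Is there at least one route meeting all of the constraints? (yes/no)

no

Every right/down route from 6 to 15 runs into a blocked cell, so that leg cannot be completed.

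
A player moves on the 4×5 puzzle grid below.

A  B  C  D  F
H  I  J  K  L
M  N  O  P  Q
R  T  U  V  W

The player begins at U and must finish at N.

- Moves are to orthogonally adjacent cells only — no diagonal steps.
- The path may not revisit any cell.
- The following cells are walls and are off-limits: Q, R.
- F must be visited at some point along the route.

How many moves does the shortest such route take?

10

Any route passes through F somewhere between U and N. Summing Manhattan distances along the two legs (U → F → N) gives a lower bound of 5 + 5 = 10 moves.
A route of 10 moves achieves this: U → O → J → K → L → F → D → C → B → I → N.
Since 10 matches the lower bound, it is optimal.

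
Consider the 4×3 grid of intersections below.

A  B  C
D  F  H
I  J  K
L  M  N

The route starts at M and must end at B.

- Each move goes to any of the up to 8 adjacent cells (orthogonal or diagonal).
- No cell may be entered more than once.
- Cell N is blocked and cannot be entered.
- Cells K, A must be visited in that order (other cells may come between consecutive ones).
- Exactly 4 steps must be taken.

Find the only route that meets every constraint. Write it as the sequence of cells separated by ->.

M -> K -> F -> A -> B

The waypoints must appear in the order K, A, with no cell reused.
Route from M: up-right to K, 2× up-left (reaching A), right to B — 4 moves in all.
Check: order respected (K at step 1, A at step 3); 4 moves as required.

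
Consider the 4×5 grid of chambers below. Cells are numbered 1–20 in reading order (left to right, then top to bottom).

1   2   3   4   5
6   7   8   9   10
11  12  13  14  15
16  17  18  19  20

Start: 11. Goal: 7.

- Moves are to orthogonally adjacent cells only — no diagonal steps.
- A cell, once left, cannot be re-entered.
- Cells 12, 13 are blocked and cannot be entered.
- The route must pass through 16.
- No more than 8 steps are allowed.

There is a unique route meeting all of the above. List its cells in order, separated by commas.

The budget equals the shortest possible length, so every move has to be on a shortest route through the required cells.
Route from 11: down to 16, 3× right (reaching 19), 2× up (reaching 9), 2× left (reaching 7) — 8 moves in all.
Check: all required cells visited; 8 ≤ 8 moves.

11, 16, 17, 18, 19, 14, 9, 8, 7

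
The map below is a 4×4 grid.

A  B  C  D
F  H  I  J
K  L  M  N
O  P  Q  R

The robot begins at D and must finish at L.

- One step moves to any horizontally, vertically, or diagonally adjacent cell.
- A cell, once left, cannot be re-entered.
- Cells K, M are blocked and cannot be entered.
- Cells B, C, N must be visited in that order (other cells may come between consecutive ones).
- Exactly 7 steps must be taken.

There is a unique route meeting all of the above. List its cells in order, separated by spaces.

D I B C J N Q L

The waypoints must appear in the order B, C, N, with no cell reused.
Route from D: down-left to I, up-left to B, right to C, down-right to J, down to N, down-left to Q, up-left to L — 7 moves in all.
Check: order respected (B at step 2, C at step 3, N at step 5); 7 moves as required.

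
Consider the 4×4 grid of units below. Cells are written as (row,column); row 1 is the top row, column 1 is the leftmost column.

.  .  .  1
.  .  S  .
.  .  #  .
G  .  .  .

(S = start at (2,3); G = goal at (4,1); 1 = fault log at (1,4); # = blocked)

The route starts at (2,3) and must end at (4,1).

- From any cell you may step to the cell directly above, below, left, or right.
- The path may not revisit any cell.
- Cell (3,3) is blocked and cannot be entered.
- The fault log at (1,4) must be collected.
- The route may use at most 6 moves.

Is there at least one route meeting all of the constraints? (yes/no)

Even ignoring the no-revisit rule, getting from (2,3) to (4,1) via (1,4) needs at least 2 + 6 = 8 moves (Manhattan distance per leg), which exceeds the 6-move limit.

no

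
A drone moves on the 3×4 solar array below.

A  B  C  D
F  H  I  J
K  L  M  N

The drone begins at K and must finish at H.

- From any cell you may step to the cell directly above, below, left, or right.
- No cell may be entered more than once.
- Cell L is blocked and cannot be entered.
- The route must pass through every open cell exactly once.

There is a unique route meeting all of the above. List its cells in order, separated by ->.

K -> F -> A -> B -> C -> D -> J -> N -> M -> I -> H

Need to visit all 11 open cells exactly once, starting at K and ending at H.
Route from K: up 2 to A, right 3 to D, down 2 to N, left 1 to M, up 1 to I, left 1 to H — 10 moves in all.
Check: all 11 open cells covered.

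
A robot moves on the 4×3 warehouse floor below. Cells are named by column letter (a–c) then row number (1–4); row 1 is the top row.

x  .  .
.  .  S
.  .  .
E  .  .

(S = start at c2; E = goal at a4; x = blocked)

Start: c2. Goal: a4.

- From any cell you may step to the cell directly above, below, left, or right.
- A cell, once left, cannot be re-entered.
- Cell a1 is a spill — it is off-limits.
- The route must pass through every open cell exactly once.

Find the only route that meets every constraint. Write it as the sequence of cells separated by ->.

Need to visit all 11 open cells exactly once, starting at c2 and ending at a4.
Route from c2: up to c1, left to b1, down to b2, left to a2, down to a3, 2× right (reaching c3), down to c4, 2× left (reaching a4) — 10 moves in all.
Check: all 11 open cells covered.

c2 -> c1 -> b1 -> b2 -> a2 -> a3 -> b3 -> c3 -> c4 -> b4 -> a4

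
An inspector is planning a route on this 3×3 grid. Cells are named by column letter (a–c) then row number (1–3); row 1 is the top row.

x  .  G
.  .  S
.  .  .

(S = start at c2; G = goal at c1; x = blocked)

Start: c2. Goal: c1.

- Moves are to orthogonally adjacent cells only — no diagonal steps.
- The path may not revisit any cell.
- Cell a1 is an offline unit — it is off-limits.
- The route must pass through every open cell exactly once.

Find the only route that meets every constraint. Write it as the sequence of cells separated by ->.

c2 -> c3 -> b3 -> a3 -> a2 -> b2 -> b1 -> c1

Need to visit all 8 open cells exactly once, starting at c2 and ending at c1.
Route from c2: down to c3, 2× left (reaching a3), up to a2, right to b2, up to b1, right to c1 — 7 moves in all.
Check: all 8 open cells covered.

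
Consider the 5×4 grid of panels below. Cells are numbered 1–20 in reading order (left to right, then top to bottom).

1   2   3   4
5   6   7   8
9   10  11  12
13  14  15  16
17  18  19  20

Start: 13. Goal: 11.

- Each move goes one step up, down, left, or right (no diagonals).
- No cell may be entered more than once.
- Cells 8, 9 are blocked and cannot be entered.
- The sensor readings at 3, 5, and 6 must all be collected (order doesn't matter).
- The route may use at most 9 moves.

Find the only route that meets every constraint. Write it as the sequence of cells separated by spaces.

The budget equals the shortest possible length, so every move has to be on a shortest route through the required cells.
Route from 13: right 1 to 14, up 2 to 6, left 1 to 5, up 1 to 1, right 2 to 3, down 2 to 11 — 9 moves in all.
Check: all required cells visited; 9 ≤ 9 moves.

13 14 10 6 5 1 2 3 7 11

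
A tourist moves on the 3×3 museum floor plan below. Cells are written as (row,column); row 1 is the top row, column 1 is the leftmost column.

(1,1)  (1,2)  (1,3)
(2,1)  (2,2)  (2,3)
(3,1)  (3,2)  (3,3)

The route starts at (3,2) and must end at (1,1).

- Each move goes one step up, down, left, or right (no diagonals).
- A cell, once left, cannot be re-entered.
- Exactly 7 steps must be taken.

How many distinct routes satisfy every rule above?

Need simple routes of exactly 7 moves from (3,2) to (1,1) (Manhattan distance 3, so 2 moves are spent on a detour and 2 undoing it).
Enumerating: (3,2) (3,1) (2,1) (2,2) (2,3) (1,3) (1,2) (1,1) | (3,2) (3,3) (2,3) (1,3) (1,2) (2,2) (2,1) (1,1).
That gives 2 routes.

2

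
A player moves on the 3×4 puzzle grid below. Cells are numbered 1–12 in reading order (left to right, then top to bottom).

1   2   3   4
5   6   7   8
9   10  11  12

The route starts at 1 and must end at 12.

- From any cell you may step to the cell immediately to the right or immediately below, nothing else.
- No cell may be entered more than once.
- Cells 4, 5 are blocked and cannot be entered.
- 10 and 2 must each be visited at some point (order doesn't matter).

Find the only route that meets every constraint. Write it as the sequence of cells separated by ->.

Moves only go right or down, so the column and row indices never decrease.
Route from 1: right to 2, 2× down (reaching 10), 2× right (reaching 12) — 5 moves in all.
Check: all required cells visited.

1 -> 2 -> 6 -> 10 -> 11 -> 12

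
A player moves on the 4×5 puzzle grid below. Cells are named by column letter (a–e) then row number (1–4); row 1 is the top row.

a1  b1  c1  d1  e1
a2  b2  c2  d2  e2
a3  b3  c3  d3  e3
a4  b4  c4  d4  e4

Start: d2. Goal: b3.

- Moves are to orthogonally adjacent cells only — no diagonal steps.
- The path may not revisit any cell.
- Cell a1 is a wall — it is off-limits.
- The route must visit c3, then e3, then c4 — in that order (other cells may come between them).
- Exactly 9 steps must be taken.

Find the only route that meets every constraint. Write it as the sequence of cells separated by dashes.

The waypoints must appear in the order c3, e3, c4, with no cell reused.
Route from d2: left 1 to c2, down 1 to c3, right 2 to e3, down 1 to e4, left 3 to b4, up 1 to b3 — 9 moves in all.
Check: order respected (c3 at step 2, e3 at step 4, c4 at step 7); 9 moves as required.

d2 - c2 - c3 - d3 - e3 - e4 - d4 - c4 - b4 - b3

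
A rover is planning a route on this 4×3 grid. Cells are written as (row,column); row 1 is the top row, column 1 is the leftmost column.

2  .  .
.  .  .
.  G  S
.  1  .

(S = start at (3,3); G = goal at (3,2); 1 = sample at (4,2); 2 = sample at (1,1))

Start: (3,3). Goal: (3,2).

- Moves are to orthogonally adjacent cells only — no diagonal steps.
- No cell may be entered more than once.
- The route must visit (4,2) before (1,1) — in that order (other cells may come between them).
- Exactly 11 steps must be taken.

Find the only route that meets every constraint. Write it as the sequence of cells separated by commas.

The waypoints must appear in the order (4,2), (1,1), with no cell reused.
Route from (3,3): down to (4,3), 2× left (reaching (4,1)), 3× up (reaching (1,1)), 2× right (reaching (1,3)), down to (2,3), left to (2,2), down to (3,2) — 11 moves in all.
Check: order respected (1 at step 2, 2 at step 6); 11 moves as required.

(3,3), (4,3), (4,2), (4,1), (3,1), (2,1), (1,1), (1,2), (1,3), (2,3), (2,2), (3,2)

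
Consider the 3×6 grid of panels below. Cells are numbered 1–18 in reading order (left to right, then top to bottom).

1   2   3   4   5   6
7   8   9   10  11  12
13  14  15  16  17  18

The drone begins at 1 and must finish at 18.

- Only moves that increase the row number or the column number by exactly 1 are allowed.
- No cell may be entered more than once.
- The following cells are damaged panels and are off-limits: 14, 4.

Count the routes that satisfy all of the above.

12

A right/down-only route from 1 to 18 makes exactly 2 down-moves and 5 right-moves in some order.
With no other constraints that would be C(7,2) = 21 routes.
Subtract routes through each blocked cell (inclusion–exclusion for overlaps): − through 4: 6 − through 14: 3 → 12.
That gives 12 routes.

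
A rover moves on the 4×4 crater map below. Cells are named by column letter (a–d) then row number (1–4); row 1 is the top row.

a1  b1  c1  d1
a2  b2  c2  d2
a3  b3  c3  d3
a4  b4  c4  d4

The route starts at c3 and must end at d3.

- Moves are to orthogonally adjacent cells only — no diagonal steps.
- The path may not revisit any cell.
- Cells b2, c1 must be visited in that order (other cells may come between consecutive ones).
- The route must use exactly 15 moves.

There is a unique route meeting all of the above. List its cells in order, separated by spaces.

c3 b3 b2 c2 d2 d1 c1 b1 a1 a2 a3 a4 b4 c4 d4 d3

The waypoints must appear in the order b2, c1, with no cell reused.
Route from c3: left to b3, up to b2, 2× right (reaching d2), up to d1, 3× left (reaching a1), 3× down (reaching a4), 3× right (reaching d4), up to d3 — 15 moves in all.
Check: order respected (b2 at step 2, c1 at step 6); 15 moves as required.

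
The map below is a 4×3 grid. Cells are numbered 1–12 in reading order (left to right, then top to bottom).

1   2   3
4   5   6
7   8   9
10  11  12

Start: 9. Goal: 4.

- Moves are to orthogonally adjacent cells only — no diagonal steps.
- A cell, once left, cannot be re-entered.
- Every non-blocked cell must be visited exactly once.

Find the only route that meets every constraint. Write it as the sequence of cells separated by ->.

9 -> 12 -> 11 -> 10 -> 7 -> 8 -> 5 -> 6 -> 3 -> 2 -> 1 -> 4

Need to visit all 12 open cells exactly once, starting at 9 and ending at 4.
Cell 3 has only two open neighbours (6 and 2), so the path must pass straight through it: one of those is the cell it's entered from and the other is where it exits.
Route from 9: down to 12, 2× left (reaching 10), up to 7, right to 8, up to 5, right to 6, up to 3, 2× left (reaching 1), down to 4 — 11 moves in all.
Check: all 12 open cells covered.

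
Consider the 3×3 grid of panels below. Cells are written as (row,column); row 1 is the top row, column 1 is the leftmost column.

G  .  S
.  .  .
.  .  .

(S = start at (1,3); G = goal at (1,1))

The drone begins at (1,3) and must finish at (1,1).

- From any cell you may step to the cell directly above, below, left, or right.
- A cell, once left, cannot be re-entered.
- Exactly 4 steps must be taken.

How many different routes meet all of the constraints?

Need simple routes of exactly 4 moves from (1,3) to (1,1) (Manhattan distance 2, so 1 moves are spent on a detour and 1 undoing it).
Enumerating: (1,3) (2,3) (2,2) (1,2) (1,1) | (1,3) (2,3) (2,2) (2,1) (1,1) | (1,3) (1,2) (2,2) (2,1) (1,1).
That gives 3 routes.

3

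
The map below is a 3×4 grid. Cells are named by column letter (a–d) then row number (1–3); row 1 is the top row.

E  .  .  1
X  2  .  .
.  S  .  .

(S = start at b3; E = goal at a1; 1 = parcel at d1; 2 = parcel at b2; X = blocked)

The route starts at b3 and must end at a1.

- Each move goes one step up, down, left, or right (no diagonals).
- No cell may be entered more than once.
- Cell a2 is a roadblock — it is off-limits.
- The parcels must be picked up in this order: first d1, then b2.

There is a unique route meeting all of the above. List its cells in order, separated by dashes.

The waypoints must appear in the order d1, b2, with no cell reused.
Route from b3: 2× right (reaching d3), 2× up (reaching d1), left to c1, down to c2, left to b2, up to b1, left to a1 — 9 moves in all.
Check: order respected (1 at step 4, 2 at step 7).

b3 - c3 - d3 - d2 - d1 - c1 - c2 - b2 - b1 - a1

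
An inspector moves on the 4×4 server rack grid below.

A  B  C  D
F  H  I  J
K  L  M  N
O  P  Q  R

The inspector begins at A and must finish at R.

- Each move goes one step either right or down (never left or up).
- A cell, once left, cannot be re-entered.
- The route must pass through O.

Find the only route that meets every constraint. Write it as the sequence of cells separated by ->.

A -> F -> K -> O -> P -> Q -> R

Moves only go right or down, so the column and row indices never decrease.
Route from A: 3× down (reaching O), 3× right (reaching R) — 6 moves in all.
Check: all required cells visited.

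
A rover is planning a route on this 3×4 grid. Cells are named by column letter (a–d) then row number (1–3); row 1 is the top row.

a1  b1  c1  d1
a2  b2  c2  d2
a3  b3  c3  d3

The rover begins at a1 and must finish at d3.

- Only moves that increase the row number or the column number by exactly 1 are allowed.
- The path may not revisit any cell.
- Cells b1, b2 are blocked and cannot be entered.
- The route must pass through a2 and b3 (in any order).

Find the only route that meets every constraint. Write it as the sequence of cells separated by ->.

Moves only go right or down, so the column and row indices never decrease.
Route from a1: 2× down (reaching a3), 3× right (reaching d3) — 5 moves in all.
Check: all required cells visited.

a1 -> a2 -> a3 -> b3 -> c3 -> d3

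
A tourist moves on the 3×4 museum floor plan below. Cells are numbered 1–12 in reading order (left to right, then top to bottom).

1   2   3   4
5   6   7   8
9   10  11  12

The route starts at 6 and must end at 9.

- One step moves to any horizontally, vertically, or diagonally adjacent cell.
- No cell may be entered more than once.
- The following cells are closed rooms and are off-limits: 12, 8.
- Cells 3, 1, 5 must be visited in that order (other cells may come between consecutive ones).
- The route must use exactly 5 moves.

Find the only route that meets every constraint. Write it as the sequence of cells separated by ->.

The waypoints must appear in the order 3, 1, 5, with no cell reused.
Route from 6: up-right 1 to 3, left 2 to 1, down 2 to 9 — 5 moves in all.
Check: order respected (3 at step 1, 1 at step 3, 5 at step 4); 5 moves as required.

6 -> 3 -> 2 -> 1 -> 5 -> 9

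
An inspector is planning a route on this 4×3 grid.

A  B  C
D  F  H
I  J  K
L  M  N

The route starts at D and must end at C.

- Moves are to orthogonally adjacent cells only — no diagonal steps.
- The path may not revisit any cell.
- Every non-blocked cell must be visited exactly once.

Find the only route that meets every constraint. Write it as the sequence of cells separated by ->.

D -> A -> B -> F -> J -> I -> L -> M -> N -> K -> H -> C

Need to visit all 12 open cells exactly once, starting at D and ending at C.
Cell N has only two open neighbours (K and M), so the path must pass straight through it: one of those is the cell it's entered from and the other is where it exits.
Route from D: up 1 to A, right 1 to B, down 2 to J, left 1 to I, down 1 to L, right 2 to N, up 3 to C — 11 moves in all.
Check: all 12 open cells covered.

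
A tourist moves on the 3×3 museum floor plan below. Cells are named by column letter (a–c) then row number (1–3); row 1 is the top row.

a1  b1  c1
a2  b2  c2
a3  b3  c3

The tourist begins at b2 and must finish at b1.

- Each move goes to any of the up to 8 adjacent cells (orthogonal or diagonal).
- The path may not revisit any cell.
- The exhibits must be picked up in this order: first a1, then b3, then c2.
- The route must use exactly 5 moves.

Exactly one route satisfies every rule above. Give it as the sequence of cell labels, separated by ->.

The waypoints must appear in the order a1, b3, c2, with no cell reused.
Route from b2: up-left to a1, down to a2, down-right to b3, up-right to c2, up-left to b1 — 5 moves in all.
Check: order respected (a1 at step 1, b3 at step 3, c2 at step 4); 5 moves as required.

b2 -> a1 -> a2 -> b3 -> c2 -> b1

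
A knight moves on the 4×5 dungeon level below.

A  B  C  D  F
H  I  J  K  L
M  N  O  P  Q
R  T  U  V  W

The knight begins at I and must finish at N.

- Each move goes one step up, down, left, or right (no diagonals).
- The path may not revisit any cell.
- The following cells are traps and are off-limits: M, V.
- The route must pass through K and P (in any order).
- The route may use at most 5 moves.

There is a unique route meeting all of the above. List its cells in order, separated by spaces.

Any route must reach K and P and still end at N within 5 moves, so the order of the required stops is forced.
Route from I: right 2 to K, down 1 to P, left 2 to N — 5 moves in all.
Check: all required cells visited; 5 ≤ 5 moves.

I J K P O N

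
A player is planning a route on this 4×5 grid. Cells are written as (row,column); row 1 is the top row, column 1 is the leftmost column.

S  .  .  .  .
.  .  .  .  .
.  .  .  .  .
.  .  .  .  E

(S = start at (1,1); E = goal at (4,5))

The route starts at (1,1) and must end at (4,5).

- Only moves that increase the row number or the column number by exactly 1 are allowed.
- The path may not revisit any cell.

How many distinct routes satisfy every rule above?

35

A right/down-only route from (1,1) to (4,5) makes exactly 3 down-moves and 4 right-moves in some order.
With no other constraints that would be C(7,3) = 35 routes.
That gives 35 routes.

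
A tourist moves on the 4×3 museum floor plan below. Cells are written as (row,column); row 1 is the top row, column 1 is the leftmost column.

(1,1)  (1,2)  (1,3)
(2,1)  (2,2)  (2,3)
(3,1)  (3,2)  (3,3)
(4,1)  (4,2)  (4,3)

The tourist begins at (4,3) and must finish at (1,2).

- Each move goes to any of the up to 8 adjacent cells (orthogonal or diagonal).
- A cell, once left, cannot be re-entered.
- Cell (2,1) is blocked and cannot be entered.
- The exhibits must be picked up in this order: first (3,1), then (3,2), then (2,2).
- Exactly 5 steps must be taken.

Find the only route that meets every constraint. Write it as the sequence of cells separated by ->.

(4,3) -> (4,2) -> (3,1) -> (3,2) -> (2,2) -> (1,2)

The waypoints must appear in the order (3,1), (3,2), (2,2), with no cell reused.
Route from (4,3): left to (4,2), up-left to (3,1), right to (3,2), 2× up (reaching (1,2)) — 5 moves in all.
Check: order respected ((3,1) at step 2, (3,2) at step 3, (2,2) at step 4); 5 moves as required.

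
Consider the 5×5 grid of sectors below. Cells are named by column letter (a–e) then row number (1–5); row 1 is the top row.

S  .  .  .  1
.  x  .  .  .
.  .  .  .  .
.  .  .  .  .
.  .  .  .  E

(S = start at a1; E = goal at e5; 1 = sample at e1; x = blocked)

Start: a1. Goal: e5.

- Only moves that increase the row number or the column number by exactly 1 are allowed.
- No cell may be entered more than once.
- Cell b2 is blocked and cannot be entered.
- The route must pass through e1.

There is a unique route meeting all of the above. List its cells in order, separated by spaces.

Moves only go right or down, so the column and row indices never decrease.
Route from a1: right 4 to e1, down 4 to e5 — 8 moves in all.
Check: all required cells visited.

a1 b1 c1 d1 e1 e2 e3 e4 e5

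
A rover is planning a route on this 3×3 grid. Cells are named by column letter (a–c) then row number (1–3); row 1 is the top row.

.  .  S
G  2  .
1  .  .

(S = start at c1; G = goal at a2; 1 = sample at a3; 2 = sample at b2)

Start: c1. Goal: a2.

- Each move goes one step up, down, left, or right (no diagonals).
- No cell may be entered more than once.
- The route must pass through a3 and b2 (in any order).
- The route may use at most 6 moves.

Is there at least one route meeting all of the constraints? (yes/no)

One route that works: c1 → c2 → b2 → b3 → a3 → a2.

yes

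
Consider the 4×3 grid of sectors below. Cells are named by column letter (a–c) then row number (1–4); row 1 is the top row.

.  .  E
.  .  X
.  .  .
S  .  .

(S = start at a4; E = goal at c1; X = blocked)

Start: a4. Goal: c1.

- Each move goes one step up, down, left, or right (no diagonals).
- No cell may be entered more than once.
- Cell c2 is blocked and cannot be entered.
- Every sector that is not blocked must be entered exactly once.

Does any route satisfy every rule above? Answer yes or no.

no

Colour the cells like a checkerboard: each orthogonal step flips colour, so a Hamiltonian route alternates colours. Here there are 6 cells of one colour and 5 of the other, with start on the opposite colour to the goal — the counts and endpoints can't be arranged into an alternating sequence of length 11, so no Hamiltonian route exists.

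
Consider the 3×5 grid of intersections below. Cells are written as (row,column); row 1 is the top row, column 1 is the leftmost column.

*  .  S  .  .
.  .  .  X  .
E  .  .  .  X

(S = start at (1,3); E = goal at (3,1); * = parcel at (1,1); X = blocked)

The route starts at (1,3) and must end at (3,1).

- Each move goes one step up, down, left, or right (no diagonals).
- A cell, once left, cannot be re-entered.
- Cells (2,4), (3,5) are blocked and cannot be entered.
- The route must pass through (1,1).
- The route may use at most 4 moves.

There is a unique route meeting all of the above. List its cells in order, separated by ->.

(1,3) -> (1,2) -> (1,1) -> (2,1) -> (3,1)

Any route must reach (1,1) and still end at (3,1) within 4 moves, so the order of the required stops is forced.
Route from (1,3): left 2 to (1,1), down 2 to (3,1) — 4 moves in all.
Check: all required cells visited; 4 ≤ 4 moves.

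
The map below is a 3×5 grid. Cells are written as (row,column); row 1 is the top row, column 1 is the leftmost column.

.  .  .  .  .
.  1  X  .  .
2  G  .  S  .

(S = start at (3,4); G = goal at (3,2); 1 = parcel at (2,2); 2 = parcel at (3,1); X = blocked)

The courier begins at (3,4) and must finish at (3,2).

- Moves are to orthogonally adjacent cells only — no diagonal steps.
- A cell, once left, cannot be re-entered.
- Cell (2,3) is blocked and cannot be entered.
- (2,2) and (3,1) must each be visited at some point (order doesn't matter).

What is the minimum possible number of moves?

Any route passes through (2,2) and (3,1) in some order between (3,4) and (3,2). Summing Manhattan distances along each leg and taking the cheapest ordering ((3,4) → (2,2) → (3,1) → (3,2)) gives a lower bound of 3 + 2 + 1 = 6 moves.
The shortest route satisfying every rule uses 8 moves: (3,4) → (2,4) → (1,4) → (1,3) → (1,2) → (2,2) → (2,1) → (3,1) → (3,2).
The bound of 6 isn't tight here; checking systematically, no route of length 6 through 7 satisfies every constraint, so 8 is the minimum.

8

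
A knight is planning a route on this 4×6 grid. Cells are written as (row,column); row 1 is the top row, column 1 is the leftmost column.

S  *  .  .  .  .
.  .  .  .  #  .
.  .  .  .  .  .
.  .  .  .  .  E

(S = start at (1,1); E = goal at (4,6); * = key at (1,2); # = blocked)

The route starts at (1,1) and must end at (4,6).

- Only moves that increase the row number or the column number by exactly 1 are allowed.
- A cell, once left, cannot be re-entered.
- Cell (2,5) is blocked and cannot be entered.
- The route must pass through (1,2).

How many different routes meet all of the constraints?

23

A right/down-only route from (1,1) to (4,6) makes exactly 3 down-moves and 5 right-moves in some order.
With no other constraints that would be C(8,3) = 56 routes.
Split at (1,2) and multiply the segment counts (each segment already excludes blocked cells): (1,1)→(1,2): 1; (1,2)→(4,6): 23; product = 23.
That gives 23 routes.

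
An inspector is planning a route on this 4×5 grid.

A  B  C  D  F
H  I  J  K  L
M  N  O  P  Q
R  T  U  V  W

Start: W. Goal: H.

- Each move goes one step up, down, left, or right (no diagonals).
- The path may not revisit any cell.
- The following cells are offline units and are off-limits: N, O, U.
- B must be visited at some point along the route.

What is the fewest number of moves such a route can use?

Any route passes through B somewhere between W and H. Summing Manhattan distances along the two legs (W → B → H) gives a lower bound of 6 + 2 = 8 moves.
A route of 8 moves achieves this: W → Q → L → F → D → C → B → I → H.
Since 8 matches the lower bound, it is optimal.

8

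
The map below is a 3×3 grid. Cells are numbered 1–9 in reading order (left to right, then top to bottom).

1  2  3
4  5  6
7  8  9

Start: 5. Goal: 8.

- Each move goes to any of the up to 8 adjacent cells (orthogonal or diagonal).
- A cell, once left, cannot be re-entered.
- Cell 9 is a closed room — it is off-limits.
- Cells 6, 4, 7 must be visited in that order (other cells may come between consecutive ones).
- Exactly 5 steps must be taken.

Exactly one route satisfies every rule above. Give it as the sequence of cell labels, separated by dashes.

5 - 6 - 2 - 4 - 7 - 8

The waypoints must appear in the order 6, 4, 7, with no cell reused.
Route from 5: right 1 to 6, up-left 1 to 2, down-left 1 to 4, down 1 to 7, right 1 to 8 — 5 moves in all.
Check: order respected (6 at step 1, 4 at step 3, 7 at step 4); 5 moves as required.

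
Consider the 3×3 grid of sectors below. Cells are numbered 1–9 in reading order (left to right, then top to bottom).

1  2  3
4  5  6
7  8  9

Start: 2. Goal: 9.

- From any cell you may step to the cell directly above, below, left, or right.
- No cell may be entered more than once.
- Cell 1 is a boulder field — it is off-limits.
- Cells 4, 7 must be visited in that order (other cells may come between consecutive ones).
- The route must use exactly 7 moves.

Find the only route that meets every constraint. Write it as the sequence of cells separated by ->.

2 -> 3 -> 6 -> 5 -> 4 -> 7 -> 8 -> 9

The waypoints must appear in the order 4, 7, with no cell reused.
Route from 2: right to 3, down to 6, 2× left (reaching 4), down to 7, 2× right (reaching 9) — 7 moves in all.
Check: order respected (4 at step 4, 7 at step 5); 7 moves as required.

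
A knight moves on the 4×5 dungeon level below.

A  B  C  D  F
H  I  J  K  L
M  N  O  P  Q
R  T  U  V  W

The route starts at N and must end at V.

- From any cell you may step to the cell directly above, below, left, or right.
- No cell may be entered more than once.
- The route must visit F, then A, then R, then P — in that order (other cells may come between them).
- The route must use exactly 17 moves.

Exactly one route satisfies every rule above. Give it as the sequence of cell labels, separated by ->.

The waypoints must appear in the order F, A, R, P, with no cell reused.
Route from N: up 1 to I, right 3 to L, up 1 to F, left 4 to A, down 3 to R, right 2 to U, up 1 to O, right 1 to P, down 1 to V — 17 moves in all.
Check: order respected (F at step 5, A at step 9, R at step 12, P at step 16); 17 moves as required.

N -> I -> J -> K -> L -> F -> D -> C -> B -> A -> H -> M -> R -> T -> U -> O -> P -> V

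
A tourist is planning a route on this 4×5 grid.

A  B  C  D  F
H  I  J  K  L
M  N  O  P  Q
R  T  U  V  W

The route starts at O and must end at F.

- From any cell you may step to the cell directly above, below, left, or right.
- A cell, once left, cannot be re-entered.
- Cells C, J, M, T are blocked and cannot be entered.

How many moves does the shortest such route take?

4

The Manhattan distance from O to F is |3−1| + |3−5| = 4, so at least 4 moves are needed.
A route of 4 moves achieves this: O → P → K → D → F.
Since 4 matches the lower bound, it is optimal.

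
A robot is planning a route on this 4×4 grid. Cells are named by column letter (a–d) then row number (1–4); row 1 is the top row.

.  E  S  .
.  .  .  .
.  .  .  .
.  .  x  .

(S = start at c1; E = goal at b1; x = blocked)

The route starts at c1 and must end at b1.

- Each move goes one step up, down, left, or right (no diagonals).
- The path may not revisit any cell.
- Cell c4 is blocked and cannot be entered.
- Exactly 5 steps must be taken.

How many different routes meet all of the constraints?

3

Need simple routes of exactly 5 moves from c1 to b1 (Manhattan distance 1, so 2 moves are spent on a detour and 2 undoing it).
Enumerating: c1 c2 c3 b3 b2 b1 | c1 c2 b2 a2 a1 b1 | c1 d1 d2 c2 b2 b1.
That gives 3 routes.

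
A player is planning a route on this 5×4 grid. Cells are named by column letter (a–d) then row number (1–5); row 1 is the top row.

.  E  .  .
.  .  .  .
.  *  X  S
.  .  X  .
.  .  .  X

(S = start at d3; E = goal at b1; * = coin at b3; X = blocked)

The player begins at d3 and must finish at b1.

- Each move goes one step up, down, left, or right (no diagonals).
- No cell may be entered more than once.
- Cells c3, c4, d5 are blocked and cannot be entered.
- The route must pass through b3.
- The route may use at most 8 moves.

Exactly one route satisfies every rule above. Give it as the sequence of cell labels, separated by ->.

d3 -> d2 -> c2 -> b2 -> b3 -> a3 -> a2 -> a1 -> b1

Any route must reach b3 and still end at b1 within 8 moves, so the order of the required stops is forced.
Route from d3: up 1 to d2, left 2 to b2, down 1 to b3, left 1 to a3, up 2 to a1, right 1 to b1 — 8 moves in all.
Check: all required cells visited; 8 ≤ 8 moves.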